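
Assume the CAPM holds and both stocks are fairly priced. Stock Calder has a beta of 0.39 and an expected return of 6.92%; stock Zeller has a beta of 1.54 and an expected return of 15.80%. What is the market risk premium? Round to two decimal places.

Both satisfy E(R) = R_f + β·MRP, so the slope of the SML is
MRP = (15.80% − 6.92%) / (1.54 − 0.39) = 8.88% / 1.15 = 7.7217%

7.72%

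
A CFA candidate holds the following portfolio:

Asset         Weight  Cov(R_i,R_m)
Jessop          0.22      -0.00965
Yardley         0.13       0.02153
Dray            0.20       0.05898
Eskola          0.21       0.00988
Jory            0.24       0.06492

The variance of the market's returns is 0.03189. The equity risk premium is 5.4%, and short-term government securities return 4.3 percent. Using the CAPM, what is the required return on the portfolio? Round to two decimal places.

β_Jessop = -0.00965 / 0.03189 = -0.3026
β_Yardley = 0.02153 / 0.03189 = 0.6751
β_Dray = 0.05898 / 0.03189 = 1.8495
β_Eskola = 0.00988 / 0.03189 = 0.3098
β_Jory = 0.06492 / 0.03189 = 2.0357
β_P = Σ w_i β_i = 0.22×-0.3026 + 0.13×0.6751 + 0.20×1.8495 + 0.21×0.3098 + 0.24×2.0357 = 0.9447
E(R_P) = R_f + β_P × MRP = 4.3% + 0.9447 × 5.4% = 9.40%

9.40%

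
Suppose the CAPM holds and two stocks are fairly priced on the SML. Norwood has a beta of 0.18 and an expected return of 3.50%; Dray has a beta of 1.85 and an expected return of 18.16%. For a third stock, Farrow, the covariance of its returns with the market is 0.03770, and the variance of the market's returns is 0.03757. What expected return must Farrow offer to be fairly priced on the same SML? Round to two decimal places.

10.73%

MRP = (18.16% − 3.50%) / (1.85 − 0.18) = 8.7784%
R_f = 3.50% − 0.18 × 8.7784% = 1.9199%
β_Farrow = Cov / Var(R_m) = 0.03770 / 0.03757 = 1.0035
E(R_Farrow) = R_f + β × MRP = 1.9199% + 1.0035 × 8.7784% = 10.73%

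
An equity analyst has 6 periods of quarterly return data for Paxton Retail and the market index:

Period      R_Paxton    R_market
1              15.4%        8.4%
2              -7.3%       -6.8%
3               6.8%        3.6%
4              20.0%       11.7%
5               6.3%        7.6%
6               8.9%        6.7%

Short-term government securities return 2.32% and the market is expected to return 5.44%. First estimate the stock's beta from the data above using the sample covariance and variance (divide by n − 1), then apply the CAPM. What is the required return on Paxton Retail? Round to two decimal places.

6.61%

Mean R_i = (15.4 − 7.3 + 6.8 + 20.0 + 6.3 + 8.9) / 6 = 8.3500%
Mean R_m = (8.4 − 6.8 + 3.6 + 11.7 + 7.6 + 6.7) / 6 = 5.2000%
Σ(R_i − R̄_i)(R_m − R̄_m) = 284.4700  ⇒  Cov = 284.4700 / 5 = 56.8940
Σ(R_m − R̄_m)² = 207.0600  ⇒  Var(R_m) = 207.0600 / 5 = 41.4120
β = Cov / Var(R_m) = 56.8940 / 41.4120 = 1.3739
MRP = 5.44% − 2.32% = 3.12%
E(R) = R_f + β × MRP = 2.32% + 1.3739 × 3.12% = 6.61%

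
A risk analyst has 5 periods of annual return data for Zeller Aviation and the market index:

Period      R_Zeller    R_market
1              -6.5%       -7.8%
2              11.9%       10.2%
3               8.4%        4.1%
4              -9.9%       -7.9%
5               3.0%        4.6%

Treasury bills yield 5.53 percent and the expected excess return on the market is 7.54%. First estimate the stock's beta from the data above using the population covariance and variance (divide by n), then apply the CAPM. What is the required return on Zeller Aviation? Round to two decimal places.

Mean R_i = (-6.5 + 11.9 + 8.4 − 9.9 + 3.0) / 5 = 1.3800%
Mean R_m = (-7.8 + 10.2 + 4.1 − 7.9 + 4.6) / 5 = 0.6400%
Σ(R_i − R̄_i)(R_m − R̄_m) = 294.1140  ⇒  Cov = 294.1140 / 5 = 58.8228
Σ(R_m − R̄_m)² = 263.2120  ⇒  Var(R_m) = 263.2120 / 5 = 52.6424
β = Cov / Var(R_m) = 58.8228 / 52.6424 = 1.1174
E(R) = R_f + β × MRP = 5.53% + 1.1174 × 7.54% = 13.96%

13.96%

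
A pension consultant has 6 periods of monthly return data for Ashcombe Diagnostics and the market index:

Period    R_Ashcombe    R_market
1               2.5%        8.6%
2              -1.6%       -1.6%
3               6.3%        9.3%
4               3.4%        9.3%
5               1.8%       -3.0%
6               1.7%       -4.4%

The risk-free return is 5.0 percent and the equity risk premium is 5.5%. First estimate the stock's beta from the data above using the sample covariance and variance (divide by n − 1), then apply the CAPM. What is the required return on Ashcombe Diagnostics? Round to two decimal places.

Mean R_i = (2.5 − 1.6 + 6.3 + 3.4 + 1.8 + 1.7) / 6 = 2.3500%
Mean R_m = (8.6 − 1.6 + 9.3 + 9.3 − 3.0 − 4.4) / 6 = 3.0333%
Σ(R_i − R̄_i)(R_m − R̄_m) = 58.6200  ⇒  Cov = 58.6200 / 5 = 11.7240
Σ(R_m − R̄_m)² = 222.6533  ⇒  Var(R_m) = 222.6533 / 5 = 44.5307
β = Cov / Var(R_m) = 11.7240 / 44.5307 = 0.2633
E(R) = R_f + β × MRP = 5.0% + 0.2633 × 5.5% = 6.45%

6.45%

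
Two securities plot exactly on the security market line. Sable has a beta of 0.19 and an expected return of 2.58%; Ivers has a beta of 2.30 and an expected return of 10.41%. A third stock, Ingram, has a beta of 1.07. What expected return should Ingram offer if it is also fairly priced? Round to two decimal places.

5.85%

MRP (SML slope) = (10.41% − 2.58%) / (2.30 − 0.19) = 7.83% / 2.11 = 3.7109%
R_f (intercept) = 2.58% − 0.19 × 3.7109% = 1.8749%
E(R_Ingram) = R_f + β × MRP = 1.8749% + 1.07 × 3.7109% = 5.85%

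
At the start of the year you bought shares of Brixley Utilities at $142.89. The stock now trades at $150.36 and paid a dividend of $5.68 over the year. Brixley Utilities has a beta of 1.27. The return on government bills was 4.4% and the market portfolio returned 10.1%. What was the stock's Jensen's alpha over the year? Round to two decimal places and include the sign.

Realised HPR = (P1 + D1 − P0) / P0 = (150.36 + 5.68 − 142.89) / 142.89 = 13.15 / 142.89 = 9.2029%
MRP = 10.1% − 4.4% = 5.70%
CAPM required = R_f + β·MRP = 4.4% + 1.27 × 5.7% = 11.6390%
α = realised − required = 9.2029% − 11.6390% = -2.44%

-2.44%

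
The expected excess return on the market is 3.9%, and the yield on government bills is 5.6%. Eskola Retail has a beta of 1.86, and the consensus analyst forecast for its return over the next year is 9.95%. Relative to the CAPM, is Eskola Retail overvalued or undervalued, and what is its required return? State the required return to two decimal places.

Overvalued; required return 12.85%

Required return = R_f + β·MRP = 5.6% + 1.86 × 3.9% = 12.85%
Forecast 9.95% < required 12.85% → the stock plots below the SML → overvalued.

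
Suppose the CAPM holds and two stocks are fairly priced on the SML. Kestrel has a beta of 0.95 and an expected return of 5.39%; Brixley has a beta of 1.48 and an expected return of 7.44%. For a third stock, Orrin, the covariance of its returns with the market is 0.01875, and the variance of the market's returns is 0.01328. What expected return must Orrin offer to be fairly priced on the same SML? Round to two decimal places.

7.18%

MRP = (7.44% − 5.39%) / (1.48 − 0.95) = 3.8679%
R_f = 5.39% − 0.95 × 3.8679% = 1.7155%
β_Orrin = Cov / Var(R_m) = 0.01875 / 0.01328 = 1.4119
E(R_Orrin) = R_f + β × MRP = 1.7155% + 1.4119 × 3.8679% = 7.18%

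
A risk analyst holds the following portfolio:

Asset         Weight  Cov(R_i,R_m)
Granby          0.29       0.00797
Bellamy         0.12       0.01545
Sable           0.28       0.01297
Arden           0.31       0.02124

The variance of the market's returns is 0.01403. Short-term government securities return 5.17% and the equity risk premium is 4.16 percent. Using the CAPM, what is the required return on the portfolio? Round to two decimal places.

β_Granby = 0.00797 / 0.01403 = 0.5681
β_Bellamy = 0.01545 / 0.01403 = 1.1012
β_Sable = 0.01297 / 0.01403 = 0.9244
β_Arden = 0.02124 / 0.01403 = 1.5139
β_P = Σ w_i β_i = 0.29×0.5681 + 0.12×1.1012 + 0.28×0.9244 + 0.31×1.5139 = 1.0250
E(R_P) = R_f + β_P × MRP = 5.17% + 1.0250 × 4.16% = 9.43%

9.43%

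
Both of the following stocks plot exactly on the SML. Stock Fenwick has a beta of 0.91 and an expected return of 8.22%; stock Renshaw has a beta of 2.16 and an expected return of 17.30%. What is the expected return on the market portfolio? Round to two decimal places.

8.87%

Both satisfy E(R) = R_f + β·MRP, so the slope of the SML is
MRP = (17.30% − 8.22%) / (2.16 − 0.91) = 9.08% / 1.25 = 7.2640%
R_f = E(R_Fenwick) − β_Fenwick·MRP = 8.22% − 0.91 × 7.2640% = 1.6098%
E(R_m) = R_f + MRP = 1.6098% + 7.2640% = 8.87%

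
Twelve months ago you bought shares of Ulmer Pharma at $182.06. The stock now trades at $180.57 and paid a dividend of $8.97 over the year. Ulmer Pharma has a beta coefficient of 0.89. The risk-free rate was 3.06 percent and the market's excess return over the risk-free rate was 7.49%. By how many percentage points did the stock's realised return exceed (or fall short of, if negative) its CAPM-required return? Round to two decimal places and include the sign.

-5.62%

Realised HPR = (P1 + D1 − P0) / P0 = (180.57 + 8.97 − 182.06) / 182.06 = 7.48 / 182.06 = 4.1085%
CAPM required = R_f + β·MRP = 3.06% + 0.89 × 7.49% = 9.7261%
α = realised − required = 4.1085% − 9.7261% = -5.62%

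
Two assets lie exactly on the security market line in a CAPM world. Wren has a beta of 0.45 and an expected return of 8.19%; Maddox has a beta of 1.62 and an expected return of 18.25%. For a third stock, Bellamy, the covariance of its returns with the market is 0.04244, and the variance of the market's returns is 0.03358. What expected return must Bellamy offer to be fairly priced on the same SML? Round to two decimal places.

MRP = (18.25% − 8.19%) / (1.62 − 0.45) = 8.5983%
R_f = 8.19% − 0.45 × 8.5983% = 4.3208%
β_Bellamy = Cov / Var(R_m) = 0.04244 / 0.03358 = 1.2638
E(R_Bellamy) = R_f + β × MRP = 4.3208% + 1.2638 × 8.5983% = 15.19%

15.19%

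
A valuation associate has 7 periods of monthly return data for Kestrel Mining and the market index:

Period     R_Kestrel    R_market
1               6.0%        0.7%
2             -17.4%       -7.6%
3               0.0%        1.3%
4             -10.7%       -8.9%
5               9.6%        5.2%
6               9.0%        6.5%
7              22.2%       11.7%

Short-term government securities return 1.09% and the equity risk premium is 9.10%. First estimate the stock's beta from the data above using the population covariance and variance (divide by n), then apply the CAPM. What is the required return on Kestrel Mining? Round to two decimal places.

Mean R_i = (6.0 − 17.4 + 0.0 − 10.7 + 9.6 + 9.0 + 22.2) / 7 = 2.6714%
Mean R_m = (0.7 − 7.6 + 1.3 − 8.9 + 5.2 + 6.5 + 11.7) / 7 = 1.2714%
Σ(R_i − R̄_i)(R_m − R̄_m) = 576.0543  ⇒  Cov = 576.0543 / 7 = 82.2935
Σ(R_m − R̄_m)² = 334.0143  ⇒  Var(R_m) = 334.0143 / 7 = 47.7163
β = Cov / Var(R_m) = 82.2935 / 47.7163 = 1.7246
E(R) = R_f + β × MRP = 1.09% + 1.7246 × 9.10% = 16.78%

16.78%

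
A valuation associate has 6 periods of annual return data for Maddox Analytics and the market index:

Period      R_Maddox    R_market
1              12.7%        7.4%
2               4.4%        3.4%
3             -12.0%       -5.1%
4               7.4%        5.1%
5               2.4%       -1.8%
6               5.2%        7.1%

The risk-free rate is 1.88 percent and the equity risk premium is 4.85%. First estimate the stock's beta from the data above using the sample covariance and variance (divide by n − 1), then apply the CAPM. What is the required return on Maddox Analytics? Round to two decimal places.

8.91%

Mean R_i = (12.7 + 4.4 − 12.0 + 7.4 + 2.4 + 5.2) / 6 = 3.3500%
Mean R_m = (7.4 + 3.4 − 5.1 + 5.1 − 1.8 + 7.1) / 6 = 2.6833%
Σ(R_i − R̄_i)(R_m − R̄_m) = 186.5450  ⇒  Cov = 186.5450 / 5 = 37.3090
Σ(R_m − R̄_m)² = 128.7883  ⇒  Var(R_m) = 128.7883 / 5 = 25.7577
β = Cov / Var(R_m) = 37.3090 / 25.7577 = 1.4485
E(R) = R_f + β × MRP = 1.88% + 1.4485 × 4.85% = 8.91%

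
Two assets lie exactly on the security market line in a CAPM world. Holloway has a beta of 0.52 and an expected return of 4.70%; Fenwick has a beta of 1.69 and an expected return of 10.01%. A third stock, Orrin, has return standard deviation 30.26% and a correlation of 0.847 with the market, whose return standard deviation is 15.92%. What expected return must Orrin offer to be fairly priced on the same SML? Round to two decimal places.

MRP = (10.01% − 4.70%) / (1.69 − 0.52) = 4.5385%
R_f = 4.70% − 0.52 × 4.5385% = 2.3400%
β_Orrin = ρ·σ_i/σ_m = 0.847 × 30.26 / 15.92 = 1.6099
E(R_Orrin) = R_f + β × MRP = 2.3400% + 1.6099 × 4.5385% = 9.65%

9.65%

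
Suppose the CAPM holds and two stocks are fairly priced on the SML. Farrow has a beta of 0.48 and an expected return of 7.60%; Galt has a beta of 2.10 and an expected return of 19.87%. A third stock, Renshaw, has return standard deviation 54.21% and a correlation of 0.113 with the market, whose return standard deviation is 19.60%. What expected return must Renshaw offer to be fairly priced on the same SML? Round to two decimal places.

MRP = (19.87% − 7.60%) / (2.10 − 0.48) = 7.5741%
R_f = 7.60% − 0.48 × 7.5741% = 3.9644%
β_Renshaw = ρ·σ_i/σ_m = 0.113 × 54.21 / 19.60 = 0.3125
E(R_Renshaw) = R_f + β × MRP = 3.9644% + 0.3125 × 7.5741% = 6.33%

6.33%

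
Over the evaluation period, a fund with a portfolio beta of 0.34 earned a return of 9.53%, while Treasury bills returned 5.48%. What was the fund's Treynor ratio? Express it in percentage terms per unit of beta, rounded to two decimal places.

11.91%

Treynor = (R_P − R_f) / β_P = (9.53% − 5.48%) / 0.3400 = 4.05% / 0.3400 = 11.91%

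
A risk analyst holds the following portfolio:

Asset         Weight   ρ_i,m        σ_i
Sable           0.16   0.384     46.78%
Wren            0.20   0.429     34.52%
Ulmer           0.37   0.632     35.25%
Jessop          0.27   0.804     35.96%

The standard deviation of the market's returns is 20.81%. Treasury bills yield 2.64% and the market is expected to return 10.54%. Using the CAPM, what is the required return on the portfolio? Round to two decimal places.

10.95%

β_Sable = 0.384 × 46.78% / 20.81% = 0.8632
β_Wren = 0.429 × 34.52% / 20.81% = 0.7116
β_Ulmer = 0.632 × 35.25% / 20.81% = 1.0705
β_Jessop = 0.804 × 35.96% / 20.81% = 1.3893
β_P = Σ w_i β_i = 0.16×0.8632 + 0.20×0.7116 + 0.37×1.0705 + 0.27×1.3893 = 1.0516
MRP = 10.54% − 2.64% = 7.90%
E(R_P) = R_f + β_P × MRP = 2.64% + 1.0516 × 7.90% = 10.95%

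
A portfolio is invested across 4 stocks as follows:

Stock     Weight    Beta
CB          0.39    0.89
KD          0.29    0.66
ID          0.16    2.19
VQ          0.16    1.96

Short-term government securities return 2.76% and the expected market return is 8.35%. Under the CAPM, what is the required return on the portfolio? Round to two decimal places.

9.48%

β_P = Σ w_i β_i = 0.39×0.89 + 0.29×0.66 + 0.16×2.19 + 0.16×1.96 = 1.2025
MRP = 8.35% − 2.76% = 5.59%
E(R_P) = R_f + β_P × MRP = 2.76% + 1.2025 × 5.59% = 9.48%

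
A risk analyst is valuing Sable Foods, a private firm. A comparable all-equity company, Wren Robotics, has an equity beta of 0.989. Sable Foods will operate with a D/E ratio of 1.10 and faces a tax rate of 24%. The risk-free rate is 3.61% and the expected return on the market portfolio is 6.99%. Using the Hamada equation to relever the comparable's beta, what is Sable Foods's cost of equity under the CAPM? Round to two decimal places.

β_L = β_U × [1 + (1 − t)(D/E)] = 0.989 × [1 + (1 − 0.24) × 1.10]
    = 0.989 × [1 + 0.76 × 1.10] = 0.989 × 1.8360 = 1.8158
MRP = 6.99% − 3.61% = 3.38%
E(R) = R_f + β_L × MRP = 3.61% + 1.8158 × 3.38% = 9.75%

9.75%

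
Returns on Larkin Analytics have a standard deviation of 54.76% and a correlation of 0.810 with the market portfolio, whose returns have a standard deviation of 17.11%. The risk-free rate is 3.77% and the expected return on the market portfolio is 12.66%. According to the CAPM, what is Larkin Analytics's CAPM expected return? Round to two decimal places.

26.82%

β = ρ × σ_i / σ_m = 0.810 × 54.76% / 17.11% = 2.5924
MRP = 12.66% − 3.77% = 8.89%
E(R) = 3.77% + 2.5924 × 8.89% = 26.82%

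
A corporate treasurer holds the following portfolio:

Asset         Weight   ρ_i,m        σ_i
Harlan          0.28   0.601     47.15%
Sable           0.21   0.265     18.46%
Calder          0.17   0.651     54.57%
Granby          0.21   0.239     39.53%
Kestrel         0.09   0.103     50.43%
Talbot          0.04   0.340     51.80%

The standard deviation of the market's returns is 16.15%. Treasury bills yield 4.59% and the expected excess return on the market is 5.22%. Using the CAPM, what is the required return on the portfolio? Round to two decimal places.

β_Harlan = 0.601 × 47.15% / 16.15% = 1.7546
β_Sable = 0.265 × 18.46% / 16.15% = 0.3029
β_Calder = 0.651 × 54.57% / 16.15% = 2.1997
β_Granby = 0.239 × 39.53% / 16.15% = 0.5850
β_Kestrel = 0.103 × 50.43% / 16.15% = 0.3216
β_Talbot = 0.340 × 51.80% / 16.15% = 1.0905
β_P = Σ w_i β_i = 0.28×1.7546 + 0.21×0.3029 + 0.17×2.1997 + 0.21×0.5850 + 0.09×0.3216 + 0.04×1.0905 = 1.1243
E(R_P) = R_f + β_P × MRP = 4.59% + 1.1243 × 5.22% = 10.46%

10.46%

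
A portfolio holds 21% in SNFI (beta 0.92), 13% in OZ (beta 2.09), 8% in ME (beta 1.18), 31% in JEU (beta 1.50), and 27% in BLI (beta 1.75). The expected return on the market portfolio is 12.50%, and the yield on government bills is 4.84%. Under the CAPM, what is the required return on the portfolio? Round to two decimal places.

β_P = Σ w_i β_i = 0.21×0.92 + 0.13×2.09 + 0.08×1.18 + 0.31×1.50 + 0.27×1.75 = 1.4968
MRP = 12.50% − 4.84% = 7.66%
E(R_P) = R_f + β_P × MRP = 4.84% + 1.4968 × 7.66% = 16.31%

16.31%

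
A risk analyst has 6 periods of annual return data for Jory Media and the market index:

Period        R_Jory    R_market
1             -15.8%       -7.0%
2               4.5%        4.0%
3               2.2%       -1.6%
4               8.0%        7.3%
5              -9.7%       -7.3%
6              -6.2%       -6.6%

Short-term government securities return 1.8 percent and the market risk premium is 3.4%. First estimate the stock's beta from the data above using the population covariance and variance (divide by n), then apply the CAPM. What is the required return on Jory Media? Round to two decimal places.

6.35%

Mean R_i = (-15.8 + 4.5 + 2.2 + 8.0 − 9.7 − 6.2) / 6 = -2.8333%
Mean R_m = (-7.0 + 4.0 − 1.6 + 7.3 − 7.3 − 6.6) / 6 = -1.8667%
Σ(R_i − R̄_i)(R_m − R̄_m) = 263.4767  ⇒  Cov = 263.4767 / 6 = 43.9128
Σ(R_m − R̄_m)² = 196.7933  ⇒  Var(R_m) = 196.7933 / 6 = 32.7989
β = Cov / Var(R_m) = 43.9128 / 32.7989 = 1.3388
E(R) = R_f + β × MRP = 1.8% + 1.3388 × 3.4% = 6.35%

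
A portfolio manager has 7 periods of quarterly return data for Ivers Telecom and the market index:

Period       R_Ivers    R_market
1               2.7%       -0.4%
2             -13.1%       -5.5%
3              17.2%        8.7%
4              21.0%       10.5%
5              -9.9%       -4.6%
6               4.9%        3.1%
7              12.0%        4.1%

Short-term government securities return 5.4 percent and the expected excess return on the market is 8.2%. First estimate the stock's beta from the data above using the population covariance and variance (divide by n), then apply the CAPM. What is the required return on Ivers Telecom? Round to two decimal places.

Mean R_i = (2.7 − 13.1 + 17.2 + 21.0 − 9.9 + 4.9 + 12.0) / 7 = 4.9714%
Mean R_m = (-0.4 − 5.5 + 8.7 + 10.5 − 4.6 + 3.1 + 4.1) / 7 = 2.2714%
Σ(R_i − R̄_i)(R_m − R̄_m) = 471.9943  ⇒  Cov = 471.9943 / 7 = 67.4278
Σ(R_m − R̄_m)² = 227.8143  ⇒  Var(R_m) = 227.8143 / 7 = 32.5449
β = Cov / Var(R_m) = 67.4278 / 32.5449 = 2.0718
E(R) = R_f + β × MRP = 5.4% + 2.0718 × 8.2% = 22.39%

22.39%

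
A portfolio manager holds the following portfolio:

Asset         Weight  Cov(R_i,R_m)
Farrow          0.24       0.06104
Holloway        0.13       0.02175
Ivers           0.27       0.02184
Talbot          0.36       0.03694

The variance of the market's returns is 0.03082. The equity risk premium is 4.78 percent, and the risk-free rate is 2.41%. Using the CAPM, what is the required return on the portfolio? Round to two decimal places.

β_Farrow = 0.06104 / 0.03082 = 1.9805
β_Holloway = 0.02175 / 0.03082 = 0.7057
β_Ivers = 0.02184 / 0.03082 = 0.7086
β_Talbot = 0.03694 / 0.03082 = 1.1986
β_P = Σ w_i β_i = 0.24×1.9805 + 0.13×0.7057 + 0.27×0.7086 + 0.36×1.1986 = 1.1899
E(R_P) = R_f + β_P × MRP = 2.41% + 1.1899 × 4.78% = 8.10%

8.10%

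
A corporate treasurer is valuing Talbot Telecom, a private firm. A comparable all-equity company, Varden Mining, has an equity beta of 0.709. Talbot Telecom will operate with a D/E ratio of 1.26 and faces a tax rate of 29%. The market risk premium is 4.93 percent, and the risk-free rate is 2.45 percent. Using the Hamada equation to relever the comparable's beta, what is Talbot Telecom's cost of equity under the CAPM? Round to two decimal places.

9.07%

β_L = β_U × [1 + (1 − t)(D/E)] = 0.709 × [1 + (1 − 0.29) × 1.26]
    = 0.709 × [1 + 0.71 × 1.26] = 0.709 × 1.8946 = 1.3433
E(R) = R_f + β_L × MRP = 2.45% + 1.3433 × 4.93% = 9.07%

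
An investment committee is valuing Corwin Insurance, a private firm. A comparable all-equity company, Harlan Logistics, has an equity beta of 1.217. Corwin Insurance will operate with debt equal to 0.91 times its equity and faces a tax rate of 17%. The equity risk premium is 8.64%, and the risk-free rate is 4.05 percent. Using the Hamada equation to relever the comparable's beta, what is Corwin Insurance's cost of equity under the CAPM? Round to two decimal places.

22.51%

β_L = β_U × [1 + (1 − t)(D/E)] = 1.217 × [1 + (1 − 0.17) × 0.91]
    = 1.217 × [1 + 0.83 × 0.91] = 1.217 × 1.7553 = 2.1362
E(R) = R_f + β_L × MRP = 4.05% + 2.1362 × 8.64% = 22.51%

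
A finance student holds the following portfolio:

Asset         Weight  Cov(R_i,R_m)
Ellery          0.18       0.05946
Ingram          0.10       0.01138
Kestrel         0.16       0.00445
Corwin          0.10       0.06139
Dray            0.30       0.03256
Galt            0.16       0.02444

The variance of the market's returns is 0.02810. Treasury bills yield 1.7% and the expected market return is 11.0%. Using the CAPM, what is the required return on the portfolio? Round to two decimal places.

12.41%

β_Ellery = 0.05946 / 0.02810 = 2.1160
β_Ingram = 0.01138 / 0.02810 = 0.4050
β_Kestrel = 0.00445 / 0.02810 = 0.1584
β_Corwin = 0.06139 / 0.02810 = 2.1847
β_Dray = 0.03256 / 0.02810 = 1.1587
β_Galt = 0.02444 / 0.02810 = 0.8698
β_P = Σ w_i β_i = 0.18×2.1160 + 0.10×0.4050 + 0.16×0.1584 + 0.10×2.1847 + 0.30×1.1587 + 0.16×0.8698 = 1.1520
MRP = 11.0% − 1.7% = 9.30%
E(R_P) = R_f + β_P × MRP = 1.7% + 1.1520 × 9.3% = 12.41%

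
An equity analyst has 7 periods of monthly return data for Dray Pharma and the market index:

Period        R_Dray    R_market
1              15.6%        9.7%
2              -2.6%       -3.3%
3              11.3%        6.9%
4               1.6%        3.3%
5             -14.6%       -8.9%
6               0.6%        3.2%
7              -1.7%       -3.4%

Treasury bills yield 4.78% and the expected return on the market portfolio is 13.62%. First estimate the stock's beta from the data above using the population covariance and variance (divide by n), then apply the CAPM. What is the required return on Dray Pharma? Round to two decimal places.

Mean R_i = (15.6 − 2.6 + 11.3 + 1.6 − 14.6 + 0.6 − 1.7) / 7 = 1.4571%
Mean R_m = (9.7 − 3.3 + 6.9 + 3.3 − 8.9 + 3.2 − 3.4) / 7 = 1.0714%
Σ(R_i − R̄_i)(R_m − R̄_m) = 369.8614  ⇒  Cov = 369.8614 / 7 = 52.8373
Σ(R_m − R̄_m)² = 256.4543  ⇒  Var(R_m) = 256.4543 / 7 = 36.6363
β = Cov / Var(R_m) = 52.8373 / 36.6363 = 1.4422
MRP = 13.62% − 4.78% = 8.84%
E(R) = R_f + β × MRP = 4.78% + 1.4422 × 8.84% = 17.53%

17.53%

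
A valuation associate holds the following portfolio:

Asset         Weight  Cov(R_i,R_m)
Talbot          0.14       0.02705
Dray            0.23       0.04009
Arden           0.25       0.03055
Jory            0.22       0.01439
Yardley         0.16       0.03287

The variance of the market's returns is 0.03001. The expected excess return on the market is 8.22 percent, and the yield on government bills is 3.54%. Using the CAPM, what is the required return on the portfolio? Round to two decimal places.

β_Talbot = 0.02705 / 0.03001 = 0.9014
β_Dray = 0.04009 / 0.03001 = 1.3359
β_Arden = 0.03055 / 0.03001 = 1.0180
β_Jory = 0.01439 / 0.03001 = 0.4795
β_Yardley = 0.03287 / 0.03001 = 1.0953
β_P = Σ w_i β_i = 0.14×0.9014 + 0.23×1.3359 + 0.25×1.0180 + 0.22×0.4795 + 0.16×1.0953 = 0.9687
E(R_P) = R_f + β_P × MRP = 3.54% + 0.9687 × 8.22% = 11.50%

11.50%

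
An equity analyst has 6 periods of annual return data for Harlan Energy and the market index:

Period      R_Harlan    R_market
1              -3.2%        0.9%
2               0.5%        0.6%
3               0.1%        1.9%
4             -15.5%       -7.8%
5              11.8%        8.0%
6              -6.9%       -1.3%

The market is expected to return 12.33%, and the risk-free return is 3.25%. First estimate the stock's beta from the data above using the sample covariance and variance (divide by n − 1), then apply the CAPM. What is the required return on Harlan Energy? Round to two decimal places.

Mean R_i = (-3.2 + 0.5 + 0.1 − 15.5 + 11.8 − 6.9) / 6 = -2.2000%
Mean R_m = (0.9 + 0.6 + 1.9 − 7.8 + 8.0 − 1.3) / 6 = 0.3833%
Σ(R_i − R̄_i)(R_m − R̄_m) = 226.9400  ⇒  Cov = 226.9400 / 5 = 45.3880
Σ(R_m − R̄_m)² = 130.4283  ⇒  Var(R_m) = 130.4283 / 5 = 26.0857
β = Cov / Var(R_m) = 45.3880 / 26.0857 = 1.7400
MRP = 12.33% − 3.25% = 9.08%
E(R) = R_f + β × MRP = 3.25% + 1.7400 × 9.08% = 19.05%

19.05%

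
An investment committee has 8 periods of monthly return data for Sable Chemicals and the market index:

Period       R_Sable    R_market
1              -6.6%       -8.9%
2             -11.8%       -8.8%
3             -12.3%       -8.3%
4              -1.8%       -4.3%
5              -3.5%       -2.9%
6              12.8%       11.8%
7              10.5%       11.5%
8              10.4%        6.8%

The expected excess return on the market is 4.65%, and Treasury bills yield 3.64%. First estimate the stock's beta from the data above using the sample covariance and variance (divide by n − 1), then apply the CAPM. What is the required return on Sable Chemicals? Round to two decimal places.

8.74%

Mean R_i = (-6.6 − 11.8 − 12.3 − 1.8 − 3.5 + 12.8 + 10.5 + 10.4) / 8 = -0.2875%
Mean R_m = (-8.9 − 8.8 − 8.3 − 4.3 − 2.9 + 11.8 + 11.5 + 6.8) / 8 = -0.3875%
Σ(R_i − R̄_i)(R_m − R̄_m) = 624.1788  ⇒  Cov = 624.1788 / 7 = 89.1684
Σ(R_m − R̄_m)² = 568.9688  ⇒  Var(R_m) = 568.9688 / 7 = 81.2813
β = Cov / Var(R_m) = 89.1684 / 81.2813 = 1.0970
E(R) = R_f + β × MRP = 3.64% + 1.0970 × 4.65% = 8.74%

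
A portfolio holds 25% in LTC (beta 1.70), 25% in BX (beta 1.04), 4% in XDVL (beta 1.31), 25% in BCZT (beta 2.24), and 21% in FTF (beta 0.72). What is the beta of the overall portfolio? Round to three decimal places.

β_P = Σ w_i β_i = 0.25×1.70 + 0.25×1.04 + 0.04×1.31 + 0.25×2.24 + 0.21×0.72 = 1.4486

1.449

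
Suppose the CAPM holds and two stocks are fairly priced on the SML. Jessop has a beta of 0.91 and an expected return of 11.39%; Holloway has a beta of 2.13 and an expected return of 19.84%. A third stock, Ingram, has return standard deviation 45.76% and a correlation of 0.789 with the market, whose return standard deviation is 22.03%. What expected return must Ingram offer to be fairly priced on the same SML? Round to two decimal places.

16.44%

MRP = (19.84% − 11.39%) / (2.13 − 0.91) = 6.9262%
R_f = 11.39% − 0.91 × 6.9262% = 5.0872%
β_Ingram = ρ·σ_i/σ_m = 0.789 × 45.76 / 22.03 = 1.6389
E(R_Ingram) = R_f + β × MRP = 5.0872% + 1.6389 × 6.9262% = 16.44%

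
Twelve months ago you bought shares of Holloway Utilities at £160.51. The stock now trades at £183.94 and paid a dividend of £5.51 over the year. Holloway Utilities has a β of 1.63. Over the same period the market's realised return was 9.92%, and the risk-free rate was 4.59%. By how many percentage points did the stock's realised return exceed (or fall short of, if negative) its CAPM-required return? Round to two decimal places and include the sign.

Realised HPR = (P1 + D1 − P0) / P0 = (183.94 + 5.51 − 160.51) / 160.51 = 28.94 / 160.51 = 18.0300%
MRP = 9.92% − 4.59% = 5.33%
CAPM required = R_f + β·MRP = 4.59% + 1.63 × 5.33% = 13.2779%
α = realised − required = 18.0300% − 13.2779% = +4.75%

+4.75%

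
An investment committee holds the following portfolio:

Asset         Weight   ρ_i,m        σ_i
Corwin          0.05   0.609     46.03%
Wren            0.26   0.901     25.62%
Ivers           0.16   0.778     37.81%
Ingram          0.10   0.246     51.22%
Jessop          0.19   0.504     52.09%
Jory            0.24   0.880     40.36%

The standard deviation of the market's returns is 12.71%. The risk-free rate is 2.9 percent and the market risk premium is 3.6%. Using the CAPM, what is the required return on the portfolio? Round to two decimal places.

10.51%

β_Corwin = 0.609 × 46.03% / 12.71% = 2.2055
β_Wren = 0.901 × 25.62% / 12.71% = 1.8162
β_Ivers = 0.778 × 37.81% / 12.71% = 2.3144
β_Ingram = 0.246 × 51.22% / 12.71% = 0.9914
β_Jessop = 0.504 × 52.09% / 12.71% = 2.0656
β_Jory = 0.880 × 40.36% / 12.71% = 2.7944
β_P = Σ w_i β_i = 0.05×2.2055 + 0.26×1.8162 + 0.16×2.3144 + 0.10×0.9914 + 0.19×2.0656 + 0.24×2.7944 = 2.1151
E(R_P) = R_f + β_P × MRP = 2.9% + 2.1151 × 3.6% = 10.51%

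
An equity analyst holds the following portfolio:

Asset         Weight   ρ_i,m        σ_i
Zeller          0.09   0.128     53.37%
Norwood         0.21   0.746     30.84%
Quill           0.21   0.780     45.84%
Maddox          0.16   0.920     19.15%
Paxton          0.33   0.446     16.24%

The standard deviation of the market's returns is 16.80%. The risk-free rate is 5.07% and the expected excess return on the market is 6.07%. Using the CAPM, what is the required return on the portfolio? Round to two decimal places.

β_Zeller = 0.128 × 53.37% / 16.80% = 0.4066
β_Norwood = 0.746 × 30.84% / 16.80% = 1.3694
β_Quill = 0.780 × 45.84% / 16.80% = 2.1283
β_Maddox = 0.920 × 19.15% / 16.80% = 1.0487
β_Paxton = 0.446 × 16.24% / 16.80% = 0.4311
β_P = Σ w_i β_i = 0.09×0.4066 + 0.21×1.3694 + 0.21×2.1283 + 0.16×1.0487 + 0.33×0.4311 = 1.0812
E(R_P) = R_f + β_P × MRP = 5.07% + 1.0812 × 6.07% = 11.63%

11.63%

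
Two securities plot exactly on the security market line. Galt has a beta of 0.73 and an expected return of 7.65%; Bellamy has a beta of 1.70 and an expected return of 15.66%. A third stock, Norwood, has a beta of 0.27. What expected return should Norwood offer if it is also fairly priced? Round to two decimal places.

3.85%

MRP (SML slope) = (15.66% − 7.65%) / (1.70 − 0.73) = 8.01% / 0.97 = 8.2577%
R_f (intercept) = 7.65% − 0.73 × 8.2577% = 1.6219%
E(R_Norwood) = R_f + β × MRP = 1.6219% + 0.27 × 8.2577% = 3.85%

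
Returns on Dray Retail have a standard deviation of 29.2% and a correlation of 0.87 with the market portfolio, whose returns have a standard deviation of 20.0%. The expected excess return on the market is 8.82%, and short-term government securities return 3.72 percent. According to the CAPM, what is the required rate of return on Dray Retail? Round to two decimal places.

β = ρ × σ_i / σ_m = 0.87 × 29.2% / 20.0% = 1.2702
E(R) = 3.72% + 1.2702 × 8.82% = 14.92%

14.92%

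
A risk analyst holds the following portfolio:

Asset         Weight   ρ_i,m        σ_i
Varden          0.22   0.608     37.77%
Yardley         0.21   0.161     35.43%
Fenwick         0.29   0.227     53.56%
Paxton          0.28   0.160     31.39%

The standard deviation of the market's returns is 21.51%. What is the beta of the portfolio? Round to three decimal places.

β_Varden = 0.608 × 37.77% / 21.51% = 1.0676
β_Yardley = 0.161 × 35.43% / 21.51% = 0.2652
β_Fenwick = 0.227 × 53.56% / 21.51% = 0.5652
β_Paxton = 0.160 × 31.39% / 21.51% = 0.2335
β_P = Σ w_i β_i = 0.22×1.0676 + 0.21×0.2652 + 0.29×0.5652 + 0.28×0.2335 = 0.5199

0.520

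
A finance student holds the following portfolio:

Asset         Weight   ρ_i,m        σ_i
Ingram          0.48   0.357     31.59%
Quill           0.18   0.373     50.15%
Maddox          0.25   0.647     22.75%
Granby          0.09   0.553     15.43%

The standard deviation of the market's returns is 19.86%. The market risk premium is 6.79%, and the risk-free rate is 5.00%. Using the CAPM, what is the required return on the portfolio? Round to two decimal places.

9.52%

β_Ingram = 0.357 × 31.59% / 19.86% = 0.5679
β_Quill = 0.373 × 50.15% / 19.86% = 0.9419
β_Maddox = 0.647 × 22.75% / 19.86% = 0.7412
β_Granby = 0.553 × 15.43% / 19.86% = 0.4296
β_P = Σ w_i β_i = 0.48×0.5679 + 0.18×0.9419 + 0.25×0.7412 + 0.09×0.4296 = 0.6661
E(R_P) = R_f + β_P × MRP = 5.00% + 0.6661 × 6.79% = 9.52%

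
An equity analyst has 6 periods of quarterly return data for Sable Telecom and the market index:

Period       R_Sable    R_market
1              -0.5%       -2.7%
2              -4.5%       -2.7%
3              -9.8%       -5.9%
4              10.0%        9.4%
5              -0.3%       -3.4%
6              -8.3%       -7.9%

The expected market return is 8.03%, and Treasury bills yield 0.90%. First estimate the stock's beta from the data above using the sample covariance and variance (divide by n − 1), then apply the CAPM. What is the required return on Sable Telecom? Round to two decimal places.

8.80%

Mean R_i = (-0.5 − 4.5 − 9.8 + 10.0 − 0.3 − 8.3) / 6 = -2.2333%
Mean R_m = (-2.7 − 2.7 − 5.9 + 9.4 − 3.4 − 7.9) / 6 = -2.2000%
Σ(R_i − R̄_i)(R_m − R̄_m) = 202.4300  ⇒  Cov = 202.4300 / 5 = 40.4860
Σ(R_m − R̄_m)² = 182.6800  ⇒  Var(R_m) = 182.6800 / 5 = 36.5360
β = Cov / Var(R_m) = 40.4860 / 36.5360 = 1.1081
MRP = 8.03% − 0.90% = 7.13%
E(R) = R_f + β × MRP = 0.90% + 1.1081 × 7.13% = 8.80%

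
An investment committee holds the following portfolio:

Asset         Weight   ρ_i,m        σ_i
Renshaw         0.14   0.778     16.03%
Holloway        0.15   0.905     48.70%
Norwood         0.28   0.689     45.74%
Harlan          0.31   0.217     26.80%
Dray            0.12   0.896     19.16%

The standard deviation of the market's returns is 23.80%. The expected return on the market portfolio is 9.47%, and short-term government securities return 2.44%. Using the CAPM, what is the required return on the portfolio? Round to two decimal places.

β_Renshaw = 0.778 × 16.03% / 23.80% = 0.5240
β_Holloway = 0.905 × 48.70% / 23.80% = 1.8518
β_Norwood = 0.689 × 45.74% / 23.80% = 1.3242
β_Harlan = 0.217 × 26.80% / 23.80% = 0.2444
β_Dray = 0.896 × 19.16% / 23.80% = 0.7213
β_P = Σ w_i β_i = 0.14×0.5240 + 0.15×1.8518 + 0.28×1.3242 + 0.31×0.2444 + 0.12×0.7213 = 0.8842
MRP = 9.47% − 2.44% = 7.03%
E(R_P) = R_f + β_P × MRP = 2.44% + 0.8842 × 7.03% = 8.66%

8.66%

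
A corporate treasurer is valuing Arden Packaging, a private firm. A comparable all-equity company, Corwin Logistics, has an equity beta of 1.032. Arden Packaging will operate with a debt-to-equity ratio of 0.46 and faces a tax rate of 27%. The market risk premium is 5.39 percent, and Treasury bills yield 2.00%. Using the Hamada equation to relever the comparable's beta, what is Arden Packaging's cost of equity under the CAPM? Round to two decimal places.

β_L = β_U × [1 + (1 − t)(D/E)] = 1.032 × [1 + (1 − 0.27) × 0.46]
    = 1.032 × [1 + 0.73 × 0.46] = 1.032 × 1.3358 = 1.3785
E(R) = R_f + β_L × MRP = 2.00% + 1.3785 × 5.39% = 9.43%

9.43%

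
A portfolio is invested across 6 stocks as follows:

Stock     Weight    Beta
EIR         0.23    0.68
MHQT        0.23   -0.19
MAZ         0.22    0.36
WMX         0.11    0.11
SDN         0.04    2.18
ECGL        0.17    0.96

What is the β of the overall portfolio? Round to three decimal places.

β_P = Σ w_i β_i = 0.23×0.68 + 0.23×-0.19 + 0.22×0.36 + 0.11×0.11 + 0.04×2.18 + 0.17×0.96 = 0.4544

0.454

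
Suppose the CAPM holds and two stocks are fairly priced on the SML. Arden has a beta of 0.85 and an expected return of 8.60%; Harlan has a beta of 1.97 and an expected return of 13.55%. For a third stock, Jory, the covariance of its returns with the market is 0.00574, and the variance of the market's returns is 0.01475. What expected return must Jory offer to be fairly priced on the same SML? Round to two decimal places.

6.56%

MRP = (13.55% − 8.60%) / (1.97 − 0.85) = 4.4196%
R_f = 8.60% − 0.85 × 4.4196% = 4.8433%
β_Jory = Cov / Var(R_m) = 0.00574 / 0.01475 = 0.3892
E(R_Jory) = R_f + β × MRP = 4.8433% + 0.3892 × 4.4196% = 6.56%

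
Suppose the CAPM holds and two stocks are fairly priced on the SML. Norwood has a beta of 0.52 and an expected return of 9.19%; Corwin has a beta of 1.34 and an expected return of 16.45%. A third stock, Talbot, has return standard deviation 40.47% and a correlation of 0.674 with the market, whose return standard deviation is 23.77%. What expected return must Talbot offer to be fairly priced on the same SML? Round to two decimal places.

MRP = (16.45% − 9.19%) / (1.34 − 0.52) = 8.8537%
R_f = 9.19% − 0.52 × 8.8537% = 4.5861%
β_Talbot = ρ·σ_i/σ_m = 0.674 × 40.47 / 23.77 = 1.1475
E(R_Talbot) = R_f + β × MRP = 4.5861% + 1.1475 × 8.8537% = 14.75%

14.75%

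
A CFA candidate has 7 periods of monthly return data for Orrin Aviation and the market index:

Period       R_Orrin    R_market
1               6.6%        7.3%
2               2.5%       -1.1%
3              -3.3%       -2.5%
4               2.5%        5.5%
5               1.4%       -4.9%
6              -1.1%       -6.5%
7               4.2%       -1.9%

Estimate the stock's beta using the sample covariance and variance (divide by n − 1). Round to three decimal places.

Mean R_i = (6.6 + 2.5 − 3.3 + 2.5 + 1.4 − 1.1 + 4.2) / 7 = 1.8286%
Mean R_m = (7.3 − 1.1 − 2.5 + 5.5 − 4.9 − 6.5 − 1.9) / 7 = -0.5857%
Σ(R_i − R̄_i)(R_m − R̄_m) = 67.2371  ⇒  Cov = 67.2371 / 6 = 11.2062
Σ(R_m − R̄_m)² = 158.4686  ⇒  Var(R_m) = 158.4686 / 6 = 26.4114
β = Cov / Var(R_m) = 11.2062 / 26.4114 = 0.4243

0.424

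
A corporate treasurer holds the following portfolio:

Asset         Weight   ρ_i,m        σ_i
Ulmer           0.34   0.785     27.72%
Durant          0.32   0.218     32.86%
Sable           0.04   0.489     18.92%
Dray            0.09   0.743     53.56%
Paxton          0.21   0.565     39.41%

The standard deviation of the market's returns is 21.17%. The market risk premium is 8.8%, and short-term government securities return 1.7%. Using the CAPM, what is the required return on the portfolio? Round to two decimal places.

β_Ulmer = 0.785 × 27.72% / 21.17% = 1.0279
β_Durant = 0.218 × 32.86% / 21.17% = 0.3384
β_Sable = 0.489 × 18.92% / 21.17% = 0.4370
β_Dray = 0.743 × 53.56% / 21.17% = 1.8798
β_Paxton = 0.565 × 39.41% / 21.17% = 1.0518
β_P = Σ w_i β_i = 0.34×1.0279 + 0.32×0.3384 + 0.04×0.4370 + 0.09×1.8798 + 0.21×1.0518 = 0.8653
E(R_P) = R_f + β_P × MRP = 1.7% + 0.8653 × 8.8% = 9.31%

9.31%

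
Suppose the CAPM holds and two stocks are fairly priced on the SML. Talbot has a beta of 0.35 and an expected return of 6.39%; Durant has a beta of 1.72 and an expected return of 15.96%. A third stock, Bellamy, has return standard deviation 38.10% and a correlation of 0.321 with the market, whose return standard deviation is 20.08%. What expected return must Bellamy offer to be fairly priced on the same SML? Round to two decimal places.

MRP = (15.96% − 6.39%) / (1.72 − 0.35) = 6.9854%
R_f = 6.39% − 0.35 × 6.9854% = 3.9451%
β_Bellamy = ρ·σ_i/σ_m = 0.321 × 38.10 / 20.08 = 0.6091
E(R_Bellamy) = R_f + β × MRP = 3.9451% + 0.6091 × 6.9854% = 8.20%

8.20%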